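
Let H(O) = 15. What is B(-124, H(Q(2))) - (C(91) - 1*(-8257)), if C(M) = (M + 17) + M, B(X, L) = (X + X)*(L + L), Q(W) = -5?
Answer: -15896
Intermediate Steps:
B(X, L) = 4*L*X (B(X, L) = (2*X)*(2*L) = 4*L*X)
C(M) = 17 + 2*M (C(M) = (17 + M) + M = 17 + 2*M)
B(-124, H(Q(2))) - (C(91) - 1*(-8257)) = 4*15*(-124) - ((17 + 2*91) - 1*(-8257)) = -7440 - ((17 + 182) + 8257) = -7440 - (199 + 8257) = -7440 - 1*8456 = -7440 - 8456 = -15896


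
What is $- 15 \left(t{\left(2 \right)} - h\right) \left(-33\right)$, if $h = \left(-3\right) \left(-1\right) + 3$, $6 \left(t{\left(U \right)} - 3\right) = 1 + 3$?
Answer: $-1155$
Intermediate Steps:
$t{\left(U \right)} = \frac{11}{3}$ ($t{\left(U \right)} = 3 + \frac{1 + 3}{6} = 3 + \frac{1}{6} \cdot 4 = 3 + \frac{2}{3} = \frac{11}{3}$)
$h = 6$ ($h = 3 + 3 = 6$)
$- 15 \left(t{\left(2 \right)} - h\right) \left(-33\right) = - 15 \left(\frac{11}{3} - 6\right) \left(-33\right) = \left(-15\right) \left(- \frac{7}{3}\right) \left(-33\right) = 35 \left(-33\right) = -1155$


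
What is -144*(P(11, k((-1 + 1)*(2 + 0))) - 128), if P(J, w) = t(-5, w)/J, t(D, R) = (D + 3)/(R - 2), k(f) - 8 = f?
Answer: 202800/11 ≈ 18436.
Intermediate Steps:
k(f) = 8 + f
t(D, R) = (3 + D)/(-2 + R)
P(J, w) = -2/(J*(-2 + w)) (P(J, w) = ((3 - 5)/(-2 + w))/J = (-2/(-2 + w))/J = -2/(J*(-2 + w)))
-144*(P(11, k((-1 + 1)*(2 + 0))) - 128) = -144*(-2/(11*(-2 + (8 + (-1 + 1)*(2 + 0)))) - 128) = -144*(-2*1/11/(-2 + (8 + 0*2)) - 128) = -144*(-2*1/11/(-2 + (8 + 0)) - 128) = -144*(-2*1/11/(-2 + 8) - 128) = -144*(-2*1/11/6 - 128) = -144*(-2*1/11*⅙ - 128) = -144*(-1/33 - 128) = -144*(-4225/33) = 202800/11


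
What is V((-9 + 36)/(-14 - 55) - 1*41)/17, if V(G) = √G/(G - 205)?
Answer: -2*I*√5474/96339 ≈ -0.001536*I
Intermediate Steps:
V(G) = √G/(-205 + G)
V((-9 + 36)/(-14 - 55) - 1*41)/17 = (√((-9 + 36)/(-14 - 55) - 1*41)/(-205 + ((-9 + 36)/(-14 - 55) - 1*41)))/17 = (√(27/(-69) - 41)/(-205 + (27/(-69) - 41)))*(1/17) = (√(27*(-1/69) - 41)/(-205 + (27*(-1/69) - 41)))*(1/17) = (√(-9/23 - 41)/(-205 + (-9/23 - 41)))*(1/17) = (√(-952/23)/(-205 - 952/23))*(1/17) = ((2*I*√5474/23)/(-5667/23))*(1/17) = ((2*I*√5474/23)*(-23/5667))*(1/17) = -2*I*√5474/5667*(1/17) = -2*I*√5474/96339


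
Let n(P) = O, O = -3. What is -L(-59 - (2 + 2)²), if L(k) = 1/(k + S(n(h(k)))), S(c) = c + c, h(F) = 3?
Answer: 1/81 ≈ 0.012346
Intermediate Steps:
n(P) = -3
S(c) = 2*c
L(k) = 1/(-6 + k) (L(k) = 1/(k + 2*(-3)) = 1/(k - 6) = 1/(-6 + k))
-L(-59 - (2 + 2)²) = -1/(-6 + (-59 - (2 + 2)²)) = -1/(-6 + (-59 - 1*4²)) = -1/(-6 + (-59 - 1*16)) = -1/(-6 + (-59 - 16)) = -1/(-6 - 75) = -1/(-81) = -1*(-1/81) = 1/81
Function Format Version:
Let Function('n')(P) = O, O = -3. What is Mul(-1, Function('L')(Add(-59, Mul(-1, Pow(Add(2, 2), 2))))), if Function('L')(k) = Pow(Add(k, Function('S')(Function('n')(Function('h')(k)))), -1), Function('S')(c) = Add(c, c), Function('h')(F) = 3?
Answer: Rational(1, 81) ≈ 0.012346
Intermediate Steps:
Function('n')(P) = -3
Function('S')(c) = Mul(2, c)
Function('L')(k) = Pow(Add(-6, k), -1) (Function('L')(k) = Pow(Add(k, Mul(2, -3)), -1) = Pow(Add(k, -6), -1) = Pow(Add(-6, k), -1))
Mul(-1, Function('L')(Add(-59, Mul(-1, Pow(Add(2, 2), 2))))) = Mul(-1, Pow(Add(-6, Add(-59, Mul(-1, Pow(Add(2, 2), 2)))), -1)) = Mul(-1, Pow(Add(-6, Add(-59, Mul(-1, Pow(4, 2)))), -1)) = Mul(-1, Pow(Add(-6, Add(-59, Mul(-1, 16))), -1)) = Mul(-1, Pow(Add(-6, Add(-59, -16)), -1)) = Mul(-1, Pow(Add(-6, -75), -1)) = Mul(-1, Pow(-81, -1)) = Mul(-1, Rational(-1, 81)) = Rational(1, 81)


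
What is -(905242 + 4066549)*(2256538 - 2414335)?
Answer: 784533704427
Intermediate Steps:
-(905242 + 4066549)*(2256538 - 2414335) = -4971791*(-157797) = -1*(-784533704427) = 784533704427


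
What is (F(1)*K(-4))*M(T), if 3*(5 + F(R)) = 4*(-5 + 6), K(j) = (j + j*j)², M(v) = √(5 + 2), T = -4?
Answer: -528*√7 ≈ -1397.0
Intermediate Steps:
M(v) = √7
K(j) = (j + j²)²
F(R) = -11/3 (F(R) = -5 + (4*(-5 + 6))/3 = -5 + (4*1)/3 = -5 + (⅓)*4 = -5 + 4/3 = -11/3)
(F(1)*K(-4))*M(T) = (-11*(-4)²*(1 - 4)²/3)*√7 = (-176*(-3)²/3)*√7 = (-176*9/3)*√7 = (-11/3*144)*√7 = -528*√7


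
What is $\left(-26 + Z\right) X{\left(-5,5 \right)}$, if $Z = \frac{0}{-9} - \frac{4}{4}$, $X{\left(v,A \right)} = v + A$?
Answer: $0$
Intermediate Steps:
$X{\left(v,A \right)} = A + v$
$Z = -1$ ($Z = 0 \left(- \frac{1}{9}\right) - 1 = 0 - 1 = -1$)
$\left(-26 + Z\right) X{\left(-5,5 \right)} = \left(-26 - 1\right) \left(5 - 5\right) = \left(-27\right) 0 = 0$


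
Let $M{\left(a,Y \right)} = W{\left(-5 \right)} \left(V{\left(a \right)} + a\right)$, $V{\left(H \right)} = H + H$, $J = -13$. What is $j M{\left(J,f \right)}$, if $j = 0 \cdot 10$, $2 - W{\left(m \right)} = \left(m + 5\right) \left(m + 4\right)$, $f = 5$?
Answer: $0$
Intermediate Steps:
$V{\left(H \right)} = 2 H$
$W{\left(m \right)} = 2 - \left(4 + m\right) \left(5 + m\right)$ ($W{\left(m \right)} = 2 - \left(m + 5\right) \left(m + 4\right) = 2 - \left(5 + m\right) \left(4 + m\right) = 2 - \left(4 + m\right) \left(5 + m\right)$)
$M{\left(a,Y \right)} = 6 a$ ($M{\left(a,Y \right)} = \left(-18 - \left(-5\right)^{2} - -45\right) \left(2 a + a\right) = \left(-18 - 25 + 45\right) 3 a = 2 \cdot 3 a = 6 a$)
$j = 0$
$j M{\left(J,f \right)} = 0 \cdot 6 \left(-13\right) = 0 \left(-78\right) = 0$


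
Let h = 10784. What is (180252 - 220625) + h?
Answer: -29589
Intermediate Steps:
(180252 - 220625) + h = (180252 - 220625) + 10784 = -40373 + 10784 = -29589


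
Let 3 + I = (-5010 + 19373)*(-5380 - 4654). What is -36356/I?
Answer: 36356/144118345 ≈ 0.00025227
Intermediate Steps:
I = -144118345 (I = -3 + (-5010 + 19373)*(-5380 - 4654) = -3 + 14363*(-10034) = -3 - 144118342 = -144118345)
-36356/I = -36356/(-144118345) = -36356*(-1/144118345) = 36356/144118345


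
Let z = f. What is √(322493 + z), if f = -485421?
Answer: 4*I*√10183 ≈ 403.64*I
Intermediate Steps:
z = -485421
√(322493 + z) = √(322493 - 485421) = √(-162928) = 4*I*√10183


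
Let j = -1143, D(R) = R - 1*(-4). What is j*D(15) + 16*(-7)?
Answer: -21829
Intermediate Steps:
D(R) = 4 + R (D(R) = R + 4 = 4 + R)
j*D(15) + 16*(-7) = -1143*(4 + 15) + 16*(-7) = -1143*19 - 112 = -21717 - 112 = -21829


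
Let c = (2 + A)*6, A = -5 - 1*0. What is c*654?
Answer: -11772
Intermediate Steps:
A = -5 (A = -5 + 0 = -5)
c = -18 (c = (2 - 5)*6 = -3*6 = -18)
c*654 = -18*654 = -11772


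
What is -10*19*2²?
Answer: -760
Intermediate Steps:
-10*19*2² = -190*4 = -760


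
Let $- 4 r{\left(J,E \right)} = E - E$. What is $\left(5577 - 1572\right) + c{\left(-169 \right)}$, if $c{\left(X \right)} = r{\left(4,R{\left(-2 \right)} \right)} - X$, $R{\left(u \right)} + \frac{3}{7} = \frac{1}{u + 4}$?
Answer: $4174$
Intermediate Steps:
$R{\left(u \right)} = - \frac{3}{7} + \frac{1}{4 + u}$ ($R{\left(u \right)} = - \frac{3}{7} + \frac{1}{u + 4} = - \frac{3}{7} + \frac{1}{4 + u}$)
$r{\left(J,E \right)} = 0$ ($r{\left(J,E \right)} = - \frac{E - E}{4} = \left(- \frac{1}{4}\right) 0 = 0$)
$c{\left(X \right)} = - X$ ($c{\left(X \right)} = 0 - X = - X$)
$\left(5577 - 1572\right) + c{\left(-169 \right)} = \left(5577 - 1572\right) - -169 = 4005 + 169 = 4174$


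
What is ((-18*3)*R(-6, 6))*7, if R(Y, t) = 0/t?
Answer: 0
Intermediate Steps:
R(Y, t) = 0
((-18*3)*R(-6, 6))*7 = (-18*3*0)*7 = -54*0*7 = 0*7 = 0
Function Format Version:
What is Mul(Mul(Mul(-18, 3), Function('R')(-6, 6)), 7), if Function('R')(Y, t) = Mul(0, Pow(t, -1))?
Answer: 0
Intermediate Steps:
Function('R')(Y, t) = 0
Mul(Mul(Mul(-18, 3), Function('R')(-6, 6)), 7) = Mul(Mul(Mul(-18, 3), 0), 7) = Mul(Mul(-54, 0), 7) = Mul(0, 7) = 0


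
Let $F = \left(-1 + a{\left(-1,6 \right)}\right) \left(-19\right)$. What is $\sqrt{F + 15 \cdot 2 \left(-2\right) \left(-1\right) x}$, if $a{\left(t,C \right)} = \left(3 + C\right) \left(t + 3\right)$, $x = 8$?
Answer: $\sqrt{157} \approx 12.53$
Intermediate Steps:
$a{\left(t,C \right)} = \left(3 + C\right) \left(3 + t\right)$
$F = -323$ ($F = \left(-1 + \left(9 + 3 \cdot 6 + 3 \left(-1\right) + 6 \left(-1\right)\right)\right) \left(-19\right) = \left(-1 + \left(9 + 18 - 3 - 6\right)\right) \left(-19\right) = \left(-1 + 18\right) \left(-19\right) = 17 \left(-19\right) = -323$)
$\sqrt{F + 15 \cdot 2 \left(-2\right) \left(-1\right) x} = \sqrt{-323 + 15 \cdot 2 \left(-2\right) \left(-1\right) 8} = \sqrt{-323 + 15 \left(\left(-4\right) \left(-1\right)\right) 8} = \sqrt{-323 + 15 \cdot 4 \cdot 8} = \sqrt{-323 + 60 \cdot 8} = \sqrt{-323 + 480} = \sqrt{157}$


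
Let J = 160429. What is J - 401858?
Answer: -241429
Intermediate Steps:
J - 401858 = 160429 - 401858 = -241429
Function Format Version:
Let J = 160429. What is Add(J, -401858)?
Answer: -241429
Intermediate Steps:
Add(J, -401858) = Add(160429, -401858) = -241429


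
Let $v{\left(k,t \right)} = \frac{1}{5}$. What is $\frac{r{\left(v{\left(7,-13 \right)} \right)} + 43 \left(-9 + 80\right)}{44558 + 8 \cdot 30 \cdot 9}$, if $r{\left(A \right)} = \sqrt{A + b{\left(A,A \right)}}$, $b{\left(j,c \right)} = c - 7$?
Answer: $\frac{43}{658} + \frac{i \sqrt{165}}{233590} \approx 0.06535 + 5.4991 \cdot 10^{-5} i$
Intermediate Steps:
$b{\left(j,c \right)} = -7 + c$
$v{\left(k,t \right)} = \frac{1}{5}$
$r{\left(A \right)} = \sqrt{-7 + 2 A}$ ($r{\left(A \right)} = \sqrt{A + \left(-7 + A\right)} = \sqrt{-7 + 2 A}$)
$\frac{r{\left(v{\left(7,-13 \right)} \right)} + 43 \left(-9 + 80\right)}{44558 + 8 \cdot 30 \cdot 9} = \frac{\sqrt{-7 + 2 \cdot \frac{1}{5}} + 43 \left(-9 + 80\right)}{44558 + 8 \cdot 30 \cdot 9} = \frac{\sqrt{-7 + \frac{2}{5}} + 43 \cdot 71}{44558 + 240 \cdot 9} = \frac{\sqrt{- \frac{33}{5}} + 3053}{44558 + 2160} = \frac{\frac{i \sqrt{165}}{5} + 3053}{46718} = \left(3053 + \frac{i \sqrt{165}}{5}\right) \frac{1}{46718} = \frac{43}{658} + \frac{i \sqrt{165}}{233590}$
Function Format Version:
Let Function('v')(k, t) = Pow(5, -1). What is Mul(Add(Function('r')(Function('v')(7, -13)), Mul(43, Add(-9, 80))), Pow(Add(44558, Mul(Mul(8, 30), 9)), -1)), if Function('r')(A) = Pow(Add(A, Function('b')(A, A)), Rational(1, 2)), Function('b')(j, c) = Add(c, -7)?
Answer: Add(Rational(43, 658), Mul(Rational(1, 233590), I, Pow(165, Rational(1, 2)))) ≈ Add(0.065350, Mul(5.4991e-5, I))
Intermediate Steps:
Function('b')(j, c) = Add(-7, c)
Function('v')(k, t) = Rational(1, 5)
Function('r')(A) = Pow(Add(-7, Mul(2, A)), Rational(1, 2)) (Function('r')(A) = Pow(Add(A, Add(-7, A)), Rational(1, 2)) = Pow(Add(-7, Mul(2, A)), Rational(1, 2)))
Mul(Add(Function('r')(Function('v')(7, -13)), Mul(43, Add(-9, 80))), Pow(Add(44558, Mul(Mul(8, 30), 9)), -1)) = Mul(Add(Pow(Add(-7, Mul(2, Rational(1, 5))), Rational(1, 2)), Mul(43, Add(-9, 80))), Pow(Add(44558, Mul(Mul(8, 30), 9)), -1)) = Mul(Add(Pow(Add(-7, Rational(2, 5)), Rational(1, 2)), Mul(43, 71)), Pow(Add(44558, Mul(240, 9)), -1)) = Mul(Add(Pow(Rational(-33, 5), Rational(1, 2)), 3053), Pow(Add(44558, 2160), -1)) = Mul(Add(Mul(Rational(1, 5), I, Pow(165, Rational(1, 2))), 3053), Pow(46718, -1)) = Mul(Add(3053, Mul(Rational(1, 5), I, Pow(165, Rational(1, 2)))), Rational(1, 46718)) = Add(Rational(43, 658), Mul(Rational(1, 233590), I, Pow(165, Rational(1, 2))))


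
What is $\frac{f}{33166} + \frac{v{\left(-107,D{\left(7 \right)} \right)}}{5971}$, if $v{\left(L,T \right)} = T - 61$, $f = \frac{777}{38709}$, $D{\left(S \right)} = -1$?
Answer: $- \frac{3790112741}{365033585994} \approx -0.010383$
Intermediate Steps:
$f = \frac{259}{12903}$ ($f = 777 \cdot \frac{1}{38709} = \frac{259}{12903} \approx 0.020073$)
$v{\left(L,T \right)} = -61 + T$
$\frac{f}{33166} + \frac{v{\left(-107,D{\left(7 \right)} \right)}}{5971} = \frac{259}{12903 \cdot 33166} + \frac{-61 - 1}{5971} = \frac{259}{12903} \cdot \frac{1}{33166} - \frac{62}{5971} = \frac{37}{61134414} - \frac{62}{5971} = - \frac{3790112741}{365033585994}$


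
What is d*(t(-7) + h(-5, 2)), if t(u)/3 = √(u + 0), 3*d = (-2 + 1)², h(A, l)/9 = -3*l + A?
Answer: -33 + I*√7 ≈ -33.0 + 2.6458*I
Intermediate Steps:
h(A, l) = -27*l + 9*A (h(A, l) = 9*(-3*l + A) = 9*(A - 3*l) = -27*l + 9*A)
d = ⅓ (d = (-2 + 1)²/3 = (⅓)*(-1)² = (⅓)*1 = ⅓ ≈ 0.33333)
t(u) = 3*√u (t(u) = 3*√(u + 0) = 3*√u)
d*(t(-7) + h(-5, 2)) = (3*√(-7) + (-27*2 + 9*(-5)))/3 = (3*(I*√7) + (-54 - 45))/3 = (3*I*√7 - 99)/3 = (-99 + 3*I*√7)/3 = -33 + I*√7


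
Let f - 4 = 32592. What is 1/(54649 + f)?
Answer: 1/87245 ≈ 1.1462e-5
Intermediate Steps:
f = 32596 (f = 4 + 32592 = 32596)
1/(54649 + f) = 1/(54649 + 32596) = 1/87245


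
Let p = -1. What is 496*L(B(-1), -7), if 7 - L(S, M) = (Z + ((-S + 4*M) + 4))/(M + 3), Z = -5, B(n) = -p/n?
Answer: 0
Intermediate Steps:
B(n) = 1/n (B(n) = -(-1)/n = 1/n)
L(S, M) = 7 - (-1 - S + 4*M)/(3 + M) (L(S, M) = 7 - (-5 + ((-S + 4*M) + 4))/(M + 3) = 7 - (-5 + (4 - S + 4*M))/(3 + M) = 7 - (-1 - S + 4*M)/(3 + M))
496*L(B(-1), -7) = 496*((22 + 1/(-1) + 3*(-7))/(3 - 7)) = 496*((22 - 1 - 21)/(-4)) = 496*(-¼*0) = 496*0 = 0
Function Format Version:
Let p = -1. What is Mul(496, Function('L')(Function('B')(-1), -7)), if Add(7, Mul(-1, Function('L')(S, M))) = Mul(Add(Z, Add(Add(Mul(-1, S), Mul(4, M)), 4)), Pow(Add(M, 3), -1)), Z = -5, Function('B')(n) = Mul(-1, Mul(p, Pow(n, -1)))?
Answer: 0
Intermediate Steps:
Function('B')(n) = Pow(n, -1) (Function('B')(n) = Mul(-1, Mul(-1, Pow(n, -1))) = Pow(n, -1))
Function('L')(S, M) = Add(7, Mul(-1, Pow(Add(3, M), -1), Add(-1, Mul(-1, S), Mul(4, M)))) (Function('L')(S, M) = Add(7, Mul(-1, Mul(Add(-5, Add(Add(Mul(-1, S), Mul(4, M)), 4)), Pow(Add(M, 3), -1)))) = Add(7, Mul(-1, Mul(Add(-5, Add(4, Mul(-1, S), Mul(4, M))), Pow(Add(3, M), -1)))) = Add(7, Mul(-1, Mul(Add(-1, Mul(-1, S), Mul(4, M)), Pow(Add(3, M), -1)))) = Add(7, Mul(-1, Mul(Pow(Add(3, M), -1), Add(-1, Mul(-1, S), Mul(4, M))))) = Add(7, Mul(-1, Pow(Add(3, M), -1), Add(-1, Mul(-1, S), Mul(4, M)))))
Mul(496, Function('L')(Function('B')(-1), -7)) = Mul(496, Mul(Pow(Add(3, -7), -1), Add(22, Pow(-1, -1), Mul(3, -7)))) = Mul(496, Mul(Pow(-4, -1), Add(22, -1, -21))) = Mul(496, Mul(Rational(-1, 4), 0)) = Mul(496, 0) = 0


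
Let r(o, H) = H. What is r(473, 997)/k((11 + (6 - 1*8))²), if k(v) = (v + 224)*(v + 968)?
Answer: 997/319945 ≈ 0.0031162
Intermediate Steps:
k(v) = (224 + v)*(968 + v)
r(473, 997)/k((11 + (6 - 1*8))²) = 997/(216832 + ((11 + (6 - 1*8))²)² + 1192*(11 + (6 - 1*8))²) = 997/(216832 + ((11 + (6 - 8))²)² + 1192*(11 + (6 - 8))²) = 997/(216832 + ((11 - 2)²)² + 1192*(11 - 2)²) = 997/(216832 + (9²)² + 1192*9²) = 997/(216832 + 81² + 1192*81) = 997/(216832 + 6561 + 96552) = 997/319945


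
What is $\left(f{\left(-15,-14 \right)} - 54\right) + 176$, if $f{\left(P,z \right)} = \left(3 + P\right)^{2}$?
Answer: $266$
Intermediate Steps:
$\left(f{\left(-15,-14 \right)} - 54\right) + 176 = \left(\left(3 - 15\right)^{2} - 54\right) + 176 = \left(\left(-12\right)^{2} - 54\right) + 176 = \left(144 - 54\right) + 176 = 90 + 176 = 266$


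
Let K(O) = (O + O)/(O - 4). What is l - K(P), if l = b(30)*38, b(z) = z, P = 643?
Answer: 727174/639 ≈ 1138.0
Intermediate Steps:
K(O) = 2*O/(-4 + O) (K(O) = (2*O)/(-4 + O) = 2*O/(-4 + O))
l = 1140 (l = 30*38 = 1140)
l - K(P) = 1140 - 2*643/(-4 + 643) = 1140 - 2*643/639 = 1140 - 1*1286/639 = 1140 - 1286/639 = 727174/639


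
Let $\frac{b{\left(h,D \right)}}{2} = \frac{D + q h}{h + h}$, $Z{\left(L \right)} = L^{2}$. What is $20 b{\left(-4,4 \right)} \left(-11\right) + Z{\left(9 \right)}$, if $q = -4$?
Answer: $1181$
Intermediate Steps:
$b{\left(h,D \right)} = \frac{D - 4 h}{h}$ ($b{\left(h,D \right)} = 2 \frac{D - 4 h}{h + h} = 2 \frac{D - 4 h}{2 h} = \frac{D - 4 h}{h}$)
$20 b{\left(-4,4 \right)} \left(-11\right) + Z{\left(9 \right)} = 20 \left(-4 + \frac{4}{-4}\right) \left(-11\right) + 9^{2} = 20 \left(-4 + 4 \left(- \frac{1}{4}\right)\right) \left(-11\right) + 81 = 20 \left(-4 - 1\right) \left(-11\right) + 81 = 20 \left(-5\right) \left(-11\right) + 81 = \left(-100\right) \left(-11\right) + 81 = 1100 + 81 = 1181$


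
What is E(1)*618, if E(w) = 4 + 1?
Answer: 3090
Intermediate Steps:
E(w) = 5
E(1)*618 = 5*618 = 3090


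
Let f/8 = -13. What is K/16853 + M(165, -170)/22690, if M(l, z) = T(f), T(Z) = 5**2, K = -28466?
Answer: -129094443/76478914 ≈ -1.6880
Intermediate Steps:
f = -104 (f = 8*(-13) = -104)
T(Z) = 25
M(l, z) = 25
K/16853 + M(165, -170)/22690 = -28466/16853 + 25/22690 = -28466*1/16853 + 25*(1/22690) = -28466/16853 + 5/4538 = -129094443/76478914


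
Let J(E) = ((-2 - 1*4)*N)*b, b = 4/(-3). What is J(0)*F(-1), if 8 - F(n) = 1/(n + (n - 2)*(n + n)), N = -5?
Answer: -312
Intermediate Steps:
b = -4/3 (b = 4*(-1/3) = -4/3 ≈ -1.3333)
J(E) = -40 (J(E) = ((-2 - 1*4)*(-5))*(-4/3) = ((-2 - 4)*(-5))*(-4/3) = -6*(-5)*(-4/3) = 30*(-4/3) = -40)
F(n) = 8 - 1/(n + 2*n*(-2 + n)) (F(n) = 8 - 1/(n + (n - 2)*(n + n)) = 8 - 1/(n + (-2 + n)*(2*n)) = 8 - 1/(n + 2*n*(-2 + n)))
J(0)*F(-1) = -40*(-1 - 24*(-1) + 16*(-1)**2)/((-1)*(-3 + 2*(-1))) = -(-40)*(-1 + 24 + 16*1)/(-3 - 2) = -(-40)*(-1 + 24 + 16)/(-5) = -(-40)*(-1)*39/5 = -40*39/5 = -312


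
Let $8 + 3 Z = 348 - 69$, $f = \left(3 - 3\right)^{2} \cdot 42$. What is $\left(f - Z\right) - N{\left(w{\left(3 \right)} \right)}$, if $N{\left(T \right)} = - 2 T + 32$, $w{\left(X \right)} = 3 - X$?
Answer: $- \frac{367}{3} \approx -122.33$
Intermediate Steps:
$N{\left(T \right)} = 32 - 2 T$
$f = 0$ ($f = 0^{2} \cdot 42 = 0 \cdot 42 = 0$)
$Z = \frac{271}{3}$ ($Z = - \frac{8}{3} + \frac{348 - 69}{3} = - \frac{8}{3} + \frac{1}{3} \cdot 279 = - \frac{8}{3} + 93 = \frac{271}{3} \approx 90.333$)
$\left(f - Z\right) - N{\left(w{\left(3 \right)} \right)} = \left(0 - \frac{271}{3}\right) - \left(32 - 2 \left(3 - 3\right)\right) = - \frac{271}{3} - \left(32 - 0\right) = - \frac{271}{3} - \left(32 + 0\right) = - \frac{271}{3} - 32 = - \frac{367}{3}$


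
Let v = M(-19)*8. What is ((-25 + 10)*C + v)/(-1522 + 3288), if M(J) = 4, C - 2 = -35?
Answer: 527/1766 ≈ 0.29841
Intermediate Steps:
C = -33 (C = 2 - 35 = -33)
v = 32 (v = 4*8 = 32)
((-25 + 10)*C + v)/(-1522 + 3288) = ((-25 + 10)*(-33) + 32)/(-1522 + 3288) = (-15*(-33) + 32)/1766 = (495 + 32)*(1/1766) = 527*(1/1766) = 527/1766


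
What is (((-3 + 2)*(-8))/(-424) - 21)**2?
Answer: 1240996/2809 ≈ 441.79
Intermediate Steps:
(((-3 + 2)*(-8))/(-424) - 21)**2 = (-1*(-8)*(-1/424) - 21)**2 = (8*(-1/424) - 21)**2 = (-1/53 - 21)**2 = (-1114/53)**2 = 1240996/2809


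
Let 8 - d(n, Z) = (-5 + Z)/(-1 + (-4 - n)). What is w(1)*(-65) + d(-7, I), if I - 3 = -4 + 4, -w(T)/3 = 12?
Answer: 2349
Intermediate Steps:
w(T) = -36 (w(T) = -3*12 = -36)
I = 3 (I = 3 + (-4 + 4) = 3 + 0 = 3)
d(n, Z) = 8 - (-5 + Z)/(-5 - n) (d(n, Z) = 8 - (-5 + Z)/(-1 + (-4 - n)) = 8 - (-5 + Z)/(-5 - n))
w(1)*(-65) + d(-7, I) = -36*(-65) + (35 + 3 + 8*(-7))/(5 - 7) = 2340 + (35 + 3 - 56)/(-2) = 2340 - ½*(-18) = 2340 + 9 = 2349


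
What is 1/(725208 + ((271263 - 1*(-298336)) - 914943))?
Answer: 1/379864 ≈ 2.6325e-6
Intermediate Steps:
1/(725208 + ((271263 - 1*(-298336)) - 914943)) = 1/(725208 + ((271263 + 298336) - 914943)) = 1/(725208 + (569599 - 914943)) = 1/(725208 - 345344) = 1/379864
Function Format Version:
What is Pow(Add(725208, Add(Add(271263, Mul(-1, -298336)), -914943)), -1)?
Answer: Rational(1, 379864) ≈ 2.6325e-6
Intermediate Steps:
Pow(Add(725208, Add(Add(271263, Mul(-1, -298336)), -914943)), -1) = Pow(Add(725208, Add(Add(271263, 298336), -914943)), -1) = Pow(Add(725208, Add(569599, -914943)), -1) = Pow(Add(725208, -345344), -1) = Pow(379864, -1) = Rational(1, 379864)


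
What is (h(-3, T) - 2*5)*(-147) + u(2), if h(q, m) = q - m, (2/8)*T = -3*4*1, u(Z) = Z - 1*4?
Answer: -5147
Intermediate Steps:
u(Z) = -4 + Z (u(Z) = Z - 4 = -4 + Z)
T = -48 (T = 4*(-3*4*1) = 4*(-12*1) = 4*(-12) = -48)
(h(-3, T) - 2*5)*(-147) + u(2) = ((-3 - 1*(-48)) - 2*5)*(-147) + (-4 + 2) = ((-3 + 48) - 10)*(-147) - 2 = (45 - 10)*(-147) - 2 = 35*(-147) - 2 = -5145 - 2 = -5147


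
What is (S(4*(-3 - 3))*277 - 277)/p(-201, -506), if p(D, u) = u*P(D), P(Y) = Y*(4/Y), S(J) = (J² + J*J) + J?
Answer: -13573/88 ≈ -154.24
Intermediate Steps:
S(J) = J + 2*J² (S(J) = (J² + J²) + J = 2*J² + J = J + 2*J²)
P(Y) = 4
p(D, u) = 4*u (p(D, u) = u*4 = 4*u)
(S(4*(-3 - 3))*277 - 277)/p(-201, -506) = (((4*(-3 - 3))*(1 + 2*(4*(-3 - 3))))*277 - 277)/((4*(-506))) = (((4*(-6))*(1 + 2*(4*(-6))))*277 - 277)/(-2024) = (-24*(1 + 2*(-24))*277 - 277)*(-1/2024) = (-24*(1 - 48)*277 - 277)*(-1/2024) = (-24*(-47)*277 - 277)*(-1/2024) = (1128*277 - 277)*(-1/2024) = (312456 - 277)*(-1/2024) = 312179*(-1/2024) = -13573/88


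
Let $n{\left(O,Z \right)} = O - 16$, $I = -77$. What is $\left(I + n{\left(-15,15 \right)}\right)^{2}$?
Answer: $11664$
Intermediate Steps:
$n{\left(O,Z \right)} = -16 + O$ ($n{\left(O,Z \right)} = O - 16 = -16 + O$)
$\left(I + n{\left(-15,15 \right)}\right)^{2} = \left(-77 - 31\right)^{2} = \left(-108\right)^{2} = 11664$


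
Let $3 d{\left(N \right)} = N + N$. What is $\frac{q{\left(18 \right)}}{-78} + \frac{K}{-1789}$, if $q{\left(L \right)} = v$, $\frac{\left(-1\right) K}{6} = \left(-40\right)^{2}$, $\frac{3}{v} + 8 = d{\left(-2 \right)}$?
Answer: $\frac{6994167}{1302392} \approx 5.3702$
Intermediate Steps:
$d{\left(N \right)} = \frac{2 N}{3}$ ($d{\left(N \right)} = \frac{N + N}{3} = \frac{2 N}{3}$)
$v = - \frac{9}{28}$ ($v = \frac{3}{-8 + \frac{2}{3} \left(-2\right)} = \frac{3}{-8 - \frac{4}{3}} = \frac{3}{- \frac{28}{3}} = 3 \left(- \frac{3}{28}\right) = - \frac{9}{28} \approx -0.32143$)
$K = -9600$ ($K = - 6 \left(-40\right)^{2} = \left(-6\right) 1600 = -9600$)
$q{\left(L \right)} = - \frac{9}{28}$
$\frac{q{\left(18 \right)}}{-78} + \frac{K}{-1789} = - \frac{9}{28 \left(-78\right)} - \frac{9600}{-1789} = \left(- \frac{9}{28}\right) \left(- \frac{1}{78}\right) - - \frac{9600}{1789} = \frac{3}{728} + \frac{9600}{1789} = \frac{6994167}{1302392}$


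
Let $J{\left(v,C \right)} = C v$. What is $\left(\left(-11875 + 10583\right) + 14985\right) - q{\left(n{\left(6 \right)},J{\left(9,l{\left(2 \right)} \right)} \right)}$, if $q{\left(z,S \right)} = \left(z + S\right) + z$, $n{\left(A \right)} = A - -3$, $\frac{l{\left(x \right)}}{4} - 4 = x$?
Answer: $13459$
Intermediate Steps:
$l{\left(x \right)} = 16 + 4 x$
$n{\left(A \right)} = 3 + A$ ($n{\left(A \right)} = A + 3 = 3 + A$)
$q{\left(z,S \right)} = S + 2 z$ ($q{\left(z,S \right)} = \left(S + z\right) + z = S + 2 z$)
$\left(\left(-11875 + 10583\right) + 14985\right) - q{\left(n{\left(6 \right)},J{\left(9,l{\left(2 \right)} \right)} \right)} = \left(\left(-11875 + 10583\right) + 14985\right) - \left(\left(16 + 4 \cdot 2\right) 9 + 2 \left(3 + 6\right)\right) = \left(-1292 + 14985\right) - \left(\left(16 + 8\right) 9 + 2 \cdot 9\right) = 13693 - \left(24 \cdot 9 + 18\right) = 13693 - \left(216 + 18\right) = 13693 - 234 = 13459$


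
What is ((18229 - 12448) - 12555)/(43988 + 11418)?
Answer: -3387/27703 ≈ -0.12226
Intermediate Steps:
((18229 - 12448) - 12555)/(43988 + 11418) = (5781 - 12555)/55406 = -6774*1/55406 = -3387/27703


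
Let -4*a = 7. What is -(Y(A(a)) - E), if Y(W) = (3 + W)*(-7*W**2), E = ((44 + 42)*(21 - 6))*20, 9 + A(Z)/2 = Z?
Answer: -272491/8 ≈ -34061.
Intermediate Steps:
a = -7/4 (a = -1/4*7 = -7/4 ≈ -1.7500)
A(Z) = -18 + 2*Z
E = 25800 (E = (86*15)*20 = 1290*20 = 25800)
Y(W) = -7*W**2*(3 + W)
-(Y(A(a)) - E) = -(7*(-18 + 2*(-7/4))**2*(-3 - (-18 + 2*(-7/4))) - 1*25800) = -(7*(-18 - 7/2)**2*(-3 - (-18 - 7/2)) - 25800) = -(7*(-43/2)**2*(-3 - 1*(-43/2)) - 25800) = -(7*(1849/4)*(-3 + 43/2) - 25800) = -(7*(1849/4)*(37/2) - 25800) = -(478891/8 - 25800) = -1*272491/8 = -272491/8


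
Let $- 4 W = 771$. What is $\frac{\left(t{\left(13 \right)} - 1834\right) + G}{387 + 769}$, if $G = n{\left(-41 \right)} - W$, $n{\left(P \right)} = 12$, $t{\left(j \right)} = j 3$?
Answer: $- \frac{6361}{4624} \approx -1.3756$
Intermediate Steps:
$t{\left(j \right)} = 3 j$
$W = - \frac{771}{4}$ ($W = \left(- \frac{1}{4}\right) 771 = - \frac{771}{4} \approx -192.75$)
$G = \frac{819}{4}$ ($G = 12 - - \frac{771}{4} = 12 + \frac{771}{4} = \frac{819}{4} \approx 204.75$)
$\frac{\left(t{\left(13 \right)} - 1834\right) + G}{387 + 769} = \frac{\left(3 \cdot 13 - 1834\right) + \frac{819}{4}}{387 + 769} = \frac{\left(39 - 1834\right) + \frac{819}{4}}{1156} = \left(-1795 + \frac{819}{4}\right) \frac{1}{1156} = \left(- \frac{6361}{4}\right) \frac{1}{1156} = - \frac{6361}{4624}$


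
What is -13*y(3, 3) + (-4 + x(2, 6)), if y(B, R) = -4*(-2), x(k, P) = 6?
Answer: -102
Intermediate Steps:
y(B, R) = 8
-13*y(3, 3) + (-4 + x(2, 6)) = -13*8 + (-4 + 6) = -104 + 2 = -102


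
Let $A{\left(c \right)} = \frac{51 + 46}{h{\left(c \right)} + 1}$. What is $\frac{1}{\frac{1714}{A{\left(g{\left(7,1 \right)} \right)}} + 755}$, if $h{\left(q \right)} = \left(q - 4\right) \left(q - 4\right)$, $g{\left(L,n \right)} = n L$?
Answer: $\frac{97}{90375} \approx 0.0010733$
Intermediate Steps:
$g{\left(L,n \right)} = L n$
$h{\left(q \right)} = \left(-4 + q\right)^{2}$ ($h{\left(q \right)} = \left(-4 + q\right) \left(-4 + q\right) = \left(-4 + q\right)^{2}$)
$A{\left(c \right)} = \frac{97}{1 + \left(-4 + c\right)^{2}}$ ($A{\left(c \right)} = \frac{51 + 46}{\left(-4 + c\right)^{2} + 1} = \frac{97}{1 + \left(-4 + c\right)^{2}}$)
$\frac{1}{\frac{1714}{A{\left(g{\left(7,1 \right)} \right)}} + 755} = \frac{1}{\frac{1714}{97 \frac{1}{1 + \left(-4 + 7 \cdot 1\right)^{2}}} + 755} = \frac{1}{\frac{1714}{97 \frac{1}{1 + \left(-4 + 7\right)^{2}}} + 755} = \frac{1}{\frac{1714}{97 \frac{1}{1 + 3^{2}}} + 755} = \frac{1}{\frac{1714}{97 \frac{1}{1 + 9}} + 755} = \frac{1}{\frac{1714}{97 \cdot \frac{1}{10}} + 755} = \frac{1}{\frac{1714}{\frac{97}{10}} + 755} = \frac{1}{1714 \cdot \frac{10}{97} + 755} = \frac{1}{\frac{17140}{97} + 755} = \frac{1}{\frac{90375}{97}} = \frac{97}{90375}$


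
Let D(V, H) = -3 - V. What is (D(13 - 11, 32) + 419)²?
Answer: 171396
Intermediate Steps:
(D(13 - 11, 32) + 419)² = ((-3 - (13 - 11)) + 419)² = ((-3 - 1*2) + 419)² = ((-3 - 2) + 419)² = (-5 + 419)² = 414² = 171396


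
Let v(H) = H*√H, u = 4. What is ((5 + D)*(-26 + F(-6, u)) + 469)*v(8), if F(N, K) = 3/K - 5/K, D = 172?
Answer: -67544*√2 ≈ -95522.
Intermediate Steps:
F(N, K) = -2/K
v(H) = H^(3/2)
((5 + D)*(-26 + F(-6, u)) + 469)*v(8) = ((5 + 172)*(-26 - 2/4) + 469)*8^(3/2) = (177*(-26 - 2*¼) + 469)*(16*√2) = (177*(-26 - ½) + 469)*(16*√2) = (177*(-53/2) + 469)*(16*√2) = (-9381/2 + 469)*(16*√2) = -67544*√2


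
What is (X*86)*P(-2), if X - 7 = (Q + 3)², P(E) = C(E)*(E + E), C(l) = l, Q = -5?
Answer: 7568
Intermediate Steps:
P(E) = 2*E² (P(E) = E*(E + E) = E*(2*E) = 2*E²)
X = 11 (X = 7 + (-5 + 3)² = 7 + (-2)² = 7 + 4 = 11)
(X*86)*P(-2) = (11*86)*(2*(-2)²) = 946*(2*4) = 946*8 = 7568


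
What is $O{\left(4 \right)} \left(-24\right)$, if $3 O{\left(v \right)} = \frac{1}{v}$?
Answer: $-2$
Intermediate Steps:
$O{\left(v \right)} = \frac{1}{3 v}$
$O{\left(4 \right)} \left(-24\right) = \frac{1}{3 \cdot 4} \left(-24\right) = \frac{1}{3} \cdot \frac{1}{4} \left(-24\right) = \frac{1}{12} \left(-24\right) = -2$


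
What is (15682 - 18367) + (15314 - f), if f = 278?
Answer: 12351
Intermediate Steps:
(15682 - 18367) + (15314 - f) = (15682 - 18367) + (15314 - 1*278) = -2685 + (15314 - 278) = -2685 + 15036 = 12351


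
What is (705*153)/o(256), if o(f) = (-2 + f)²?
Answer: 107865/64516 ≈ 1.6719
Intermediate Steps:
(705*153)/o(256) = (705*153)/((-2 + 256)²) = 107865/(254²) = 107865/64516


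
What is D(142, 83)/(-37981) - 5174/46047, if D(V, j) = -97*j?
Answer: 174210703/1748911107 ≈ 0.099611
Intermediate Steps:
D(142, 83)/(-37981) - 5174/46047 = -97*83/(-37981) - 5174/46047 = -8051*(-1/37981) - 5174*1/46047 = 8051/37981 - 5174/46047 = 174210703/1748911107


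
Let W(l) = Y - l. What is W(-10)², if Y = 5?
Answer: 225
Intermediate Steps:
W(l) = 5 - l
W(-10)² = (5 - 1*(-10))² = (5 + 10)² = 15² = 225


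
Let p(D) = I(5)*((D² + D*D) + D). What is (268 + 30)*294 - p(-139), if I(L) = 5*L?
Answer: -874963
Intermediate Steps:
p(D) = 25*D + 50*D² (p(D) = (5*5)*((D² + D*D) + D) = 25*((D² + D²) + D) = 25*(2*D² + D) = 25*(D + 2*D²) = 25*D + 50*D²)
(268 + 30)*294 - p(-139) = (268 + 30)*294 - 25*(-139)*(1 + 2*(-139)) = 298*294 - 25*(-139)*(1 - 278) = 87612 - 25*(-139)*(-277) = 87612 - 1*962575 = 87612 - 962575 = -874963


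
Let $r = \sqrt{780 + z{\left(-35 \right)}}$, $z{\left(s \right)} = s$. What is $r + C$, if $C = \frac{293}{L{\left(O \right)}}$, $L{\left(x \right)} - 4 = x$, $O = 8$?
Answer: $\frac{293}{12} + \sqrt{745} \approx 51.711$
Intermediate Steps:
$L{\left(x \right)} = 4 + x$
$r = \sqrt{745}$ ($r = \sqrt{780 - 35} = \sqrt{745} \approx 27.295$)
$C = \frac{293}{12}$ ($C = \frac{293}{4 + 8} = \frac{293}{12} \approx 24.417$)
$r + C = \sqrt{745} + \frac{293}{12} = \frac{293}{12} + \sqrt{745}$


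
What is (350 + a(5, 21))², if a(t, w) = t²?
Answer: 140625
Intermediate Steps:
(350 + a(5, 21))² = (350 + 5²)² = (350 + 25)² = 375² = 140625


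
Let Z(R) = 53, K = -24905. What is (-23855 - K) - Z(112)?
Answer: 997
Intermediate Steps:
(-23855 - K) - Z(112) = (-23855 - 1*(-24905)) - 1*53 = (-23855 + 24905) - 53 = 1050 - 53 = 997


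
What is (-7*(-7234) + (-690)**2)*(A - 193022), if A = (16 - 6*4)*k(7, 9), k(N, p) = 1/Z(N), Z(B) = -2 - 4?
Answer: -305013959756/3 ≈ -1.0167e+11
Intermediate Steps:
Z(B) = -6
k(N, p) = -1/6 (k(N, p) = 1/(-6) = -1/6)
A = 4/3 (A = (16 - 6*4)*(-1/6) = (16 - 24)*(-1/6) = -8*(-1/6) = 4/3 ≈ 1.3333)
(-7*(-7234) + (-690)**2)*(A - 193022) = (-7*(-7234) + (-690)**2)*(4/3 - 193022) = (50638 + 476100)*(-579062/3) = 526738*(-579062/3) = -305013959756/3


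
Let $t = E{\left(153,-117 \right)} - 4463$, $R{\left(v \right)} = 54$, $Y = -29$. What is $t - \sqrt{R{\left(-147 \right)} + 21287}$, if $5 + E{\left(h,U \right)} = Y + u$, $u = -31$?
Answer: $-4528 - \sqrt{21341} \approx -4674.1$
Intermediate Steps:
$E{\left(h,U \right)} = -65$ ($E{\left(h,U \right)} = -5 - 60 = -65$)
$t = -4528$ ($t = -65 - 4463 = -4528$)
$t - \sqrt{R{\left(-147 \right)} + 21287} = -4528 - \sqrt{54 + 21287} = -4528 - \sqrt{21341}$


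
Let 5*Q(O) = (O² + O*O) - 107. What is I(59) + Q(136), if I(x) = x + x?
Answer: 7495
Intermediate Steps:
I(x) = 2*x
Q(O) = -107/5 + 2*O²/5 (Q(O) = ((O² + O*O) - 107)/5 = ((O² + O²) - 107)/5 = (2*O² - 107)/5 = (-107 + 2*O²)/5 = -107/5 + 2*O²/5)
I(59) + Q(136) = 2*59 + (-107/5 + (⅖)*136²) = 118 + (-107/5 + (⅖)*18496) = 118 + (-107/5 + 36992/5) = 118 + 7377 = 7495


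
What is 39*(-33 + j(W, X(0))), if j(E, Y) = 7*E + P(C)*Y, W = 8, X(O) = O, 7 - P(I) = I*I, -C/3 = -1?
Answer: 897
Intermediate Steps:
C = 3 (C = -3*(-1) = 3)
P(I) = 7 - I² (P(I) = 7 - I*I = 7 - I²)
j(E, Y) = -2*Y + 7*E (j(E, Y) = 7*E + (7 - 1*3²)*Y = 7*E + (7 - 1*9)*Y = 7*E + (7 - 9)*Y = 7*E - 2*Y = -2*Y + 7*E)
39*(-33 + j(W, X(0))) = 39*(-33 + (-2*0 + 7*8)) = 39*(-33 + (0 + 56)) = 39*(-33 + 56) = 39*23 = 897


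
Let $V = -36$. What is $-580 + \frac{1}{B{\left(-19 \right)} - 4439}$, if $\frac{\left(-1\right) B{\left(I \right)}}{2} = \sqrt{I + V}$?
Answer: $\frac{- 1160 \sqrt{55} + 2574621 i}{- 4439 i + 2 \sqrt{55}} \approx -580.0 + 7.5251 \cdot 10^{-7} i$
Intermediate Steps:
$B{\left(I \right)} = - 2 \sqrt{-36 + I}$ ($B{\left(I \right)} = - 2 \sqrt{I - 36} = - 2 \sqrt{-36 + I}$)
$-580 + \frac{1}{B{\left(-19 \right)} - 4439} = -580 + \frac{1}{- 2 \sqrt{-36 - 19} - 4439} = -580 + \frac{1}{- 2 \sqrt{-55} - 4439} = -580 + \frac{1}{- 2 i \sqrt{55} - 4439} = -580 + \frac{1}{-4439 - 2 i \sqrt{55}}$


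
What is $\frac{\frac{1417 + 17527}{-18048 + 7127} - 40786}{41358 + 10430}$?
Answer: $- \frac{222721425}{282788374} \approx -0.78759$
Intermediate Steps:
$\frac{\frac{1417 + 17527}{-18048 + 7127} - 40786}{41358 + 10430} = \frac{\frac{18944}{-10921} - 40786}{51788} = \left(18944 \left(- \frac{1}{10921}\right) - 40786\right) \frac{1}{51788} = \left(- \frac{18944}{10921} - 40786\right) \frac{1}{51788} = \left(- \frac{445442850}{10921}\right) \frac{1}{51788} = - \frac{222721425}{282788374}$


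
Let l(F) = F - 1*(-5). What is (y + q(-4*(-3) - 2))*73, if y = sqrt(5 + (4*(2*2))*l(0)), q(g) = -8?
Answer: -584 + 73*sqrt(85) ≈ 89.027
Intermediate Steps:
l(F) = 5 + F (l(F) = F + 5 = 5 + F)
y = sqrt(85) (y = sqrt(5 + (4*(2*2))*(5 + 0)) = sqrt(5 + (4*4)*5) = sqrt(5 + 16*5) = sqrt(5 + 80) = sqrt(85) ≈ 9.2195)
(y + q(-4*(-3) - 2))*73 = (sqrt(85) - 8)*73 = (-8 + sqrt(85))*73 = -584 + 73*sqrt(85)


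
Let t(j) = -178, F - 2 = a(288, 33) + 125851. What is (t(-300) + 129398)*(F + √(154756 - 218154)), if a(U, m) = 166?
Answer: 16284175180 + 129220*I*√63398 ≈ 1.6284e+10 + 3.2536e+7*I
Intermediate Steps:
F = 126019 (F = 2 + (166 + 125851) = 2 + 126017 = 126019)
(t(-300) + 129398)*(F + √(154756 - 218154)) = (-178 + 129398)*(126019 + √(154756 - 218154)) = 129220*(126019 + √(-63398)) = 129220*(126019 + I*√63398) = 16284175180 + 129220*I*√63398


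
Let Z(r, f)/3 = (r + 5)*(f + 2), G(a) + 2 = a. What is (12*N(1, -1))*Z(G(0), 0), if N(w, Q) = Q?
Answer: -216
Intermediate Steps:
G(a) = -2 + a
Z(r, f) = 3*(2 + f)*(5 + r) (Z(r, f) = 3*((r + 5)*(f + 2)) = 3*((5 + r)*(2 + f)) = 3*((2 + f)*(5 + r)) = 3*(2 + f)*(5 + r))
(12*N(1, -1))*Z(G(0), 0) = (12*(-1))*(30 + 6*(-2 + 0) + 15*0 + 3*0*(-2 + 0)) = -12*(30 + 6*(-2) + 0 + 3*0*(-2)) = -12*(30 - 12 + 0 + 0) = -12*18 = -216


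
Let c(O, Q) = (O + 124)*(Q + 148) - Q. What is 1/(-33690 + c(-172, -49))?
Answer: -1/38393 ≈ -2.6046e-5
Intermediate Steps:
c(O, Q) = -Q + (124 + O)*(148 + Q) (c(O, Q) = (124 + O)*(148 + Q) - Q = -Q + (124 + O)*(148 + Q))
1/(-33690 + c(-172, -49)) = 1/(-33690 + (18352 + 123*(-49) + 148*(-172) - 172*(-49))) = 1/(-33690 + (18352 - 6027 - 25456 + 8428)) = 1/(-33690 - 4703) = 1/(-38393) = -1/38393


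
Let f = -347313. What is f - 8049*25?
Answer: -548538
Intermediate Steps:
f - 8049*25 = -347313 - 8049*25 = -347313 - 1*201225 = -347313 - 201225 = -548538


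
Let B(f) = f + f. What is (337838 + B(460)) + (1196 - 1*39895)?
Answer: 300059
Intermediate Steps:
B(f) = 2*f
(337838 + B(460)) + (1196 - 1*39895) = (337838 + 2*460) + (1196 - 1*39895) = (337838 + 920) + (1196 - 39895) = 338758 - 38699 = 300059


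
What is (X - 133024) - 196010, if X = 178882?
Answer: -150152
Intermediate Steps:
(X - 133024) - 196010 = (178882 - 133024) - 196010 = 45858 - 196010 = -150152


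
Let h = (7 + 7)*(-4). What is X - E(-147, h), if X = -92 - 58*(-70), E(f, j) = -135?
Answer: 4103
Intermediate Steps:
h = -56 (h = 14*(-4) = -56)
X = 3968 (X = -92 + 4060 = 3968)
X - E(-147, h) = 3968 - 1*(-135) = 3968 + 135 = 4103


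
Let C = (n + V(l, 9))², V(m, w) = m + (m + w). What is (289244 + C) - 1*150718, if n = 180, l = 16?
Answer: 187367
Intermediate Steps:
V(m, w) = w + 2*m
C = 48841 (C = (180 + (9 + 2*16))² = (180 + (9 + 32))² = (180 + 41)² = 221² = 48841)
(289244 + C) - 1*150718 = (289244 + 48841) - 1*150718 = 338085 - 150718 = 187367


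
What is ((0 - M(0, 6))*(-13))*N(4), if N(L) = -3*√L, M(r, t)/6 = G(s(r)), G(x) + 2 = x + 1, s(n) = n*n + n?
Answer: 468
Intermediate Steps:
s(n) = n + n² (s(n) = n² + n = n + n²)
G(x) = -1 + x (G(x) = -2 + (x + 1) = -2 + (1 + x) = -1 + x)
M(r, t) = -6 + 6*r*(1 + r) (M(r, t) = 6*(-1 + r*(1 + r)) = -6 + 6*r*(1 + r))
((0 - M(0, 6))*(-13))*N(4) = ((0 - (-6 + 6*0*(1 + 0)))*(-13))*(-3*√4) = ((0 - (-6 + 6*0*1))*(-13))*(-3*2) = ((0 - (-6 + 0))*(-13))*(-6) = ((0 - 1*(-6))*(-13))*(-6) = ((0 + 6)*(-13))*(-6) = (6*(-13))*(-6) = -78*(-6) = 468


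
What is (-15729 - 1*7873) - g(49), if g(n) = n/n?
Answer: -23603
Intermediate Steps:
g(n) = 1
(-15729 - 1*7873) - g(49) = (-15729 - 1*7873) - 1*1 = (-15729 - 7873) - 1 = -23602 - 1 = -23603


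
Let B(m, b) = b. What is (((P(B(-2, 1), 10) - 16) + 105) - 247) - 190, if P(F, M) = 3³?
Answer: -321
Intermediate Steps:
P(F, M) = 27
(((P(B(-2, 1), 10) - 16) + 105) - 247) - 190 = (((27 - 16) + 105) - 247) - 190 = ((11 + 105) - 247) - 190 = (116 - 247) - 190 = -131 - 190 = -321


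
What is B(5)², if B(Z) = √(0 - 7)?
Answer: -7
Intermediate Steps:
B(Z) = I*√7 (B(Z) = √(-7) = I*√7)
B(5)² = (I*√7)² = -7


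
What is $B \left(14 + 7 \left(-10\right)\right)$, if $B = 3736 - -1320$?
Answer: $-283136$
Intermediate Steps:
$B = 5056$ ($B = 3736 + 1320 = 5056$)
$B \left(14 + 7 \left(-10\right)\right) = 5056 \left(14 + 7 \left(-10\right)\right) = 5056 \left(14 - 70\right) = 5056 \left(-56\right) = -283136$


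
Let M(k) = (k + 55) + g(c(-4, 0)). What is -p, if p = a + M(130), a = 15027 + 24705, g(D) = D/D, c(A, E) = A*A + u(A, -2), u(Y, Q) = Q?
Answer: -39918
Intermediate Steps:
c(A, E) = -2 + A**2 (c(A, E) = A*A - 2 = A**2 - 2 = -2 + A**2)
g(D) = 1
M(k) = 56 + k (M(k) = (k + 55) + 1 = (55 + k) + 1 = 56 + k)
a = 39732
p = 39918 (p = 39732 + (56 + 130) = 39732 + 186 = 39918)
-p = -1*39918 = -39918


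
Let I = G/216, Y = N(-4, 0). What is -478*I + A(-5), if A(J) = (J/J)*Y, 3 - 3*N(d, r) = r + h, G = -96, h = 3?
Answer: 1912/9 ≈ 212.44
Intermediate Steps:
N(d, r) = -r/3 (N(d, r) = 1 - (r + 3)/3 = 1 - (3 + r)/3 = 1 + (-1 - r/3) = -r/3)
Y = 0 (Y = -1/3*0 = 0)
A(J) = 0 (A(J) = (J/J)*0 = 1*0 = 0)
I = -4/9 (I = -96/216 = -96*1/216 = -4/9 ≈ -0.44444)
-478*I + A(-5) = -478*(-4/9) + 0 = 1912/9 + 0 = 1912/9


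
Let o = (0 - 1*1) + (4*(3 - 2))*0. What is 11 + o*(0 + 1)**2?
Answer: 10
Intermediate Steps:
o = -1 (o = (0 - 1) + (4*1)*0 = -1 + 4*0 = -1 + 0 = -1)
11 + o*(0 + 1)**2 = 11 - (0 + 1)**2 = 11 - 1*1**2 = 11 - 1*1 = 11 - 1 = 10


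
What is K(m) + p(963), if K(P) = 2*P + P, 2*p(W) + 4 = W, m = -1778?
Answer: -9709/2 ≈ -4854.5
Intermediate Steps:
p(W) = -2 + W/2
K(P) = 3*P
K(m) + p(963) = 3*(-1778) + (-2 + (½)*963) = -5334 + (-2 + 963/2) = -5334 + 959/2 = -9709/2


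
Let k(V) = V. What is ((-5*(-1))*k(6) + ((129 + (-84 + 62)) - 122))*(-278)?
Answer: -4170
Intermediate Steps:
((-5*(-1))*k(6) + ((129 + (-84 + 62)) - 122))*(-278) = (-5*(-1)*6 + ((129 + (-84 + 62)) - 122))*(-278) = (5*6 + ((129 - 22) - 122))*(-278) = (30 + (107 - 122))*(-278) = (30 - 15)*(-278) = 15*(-278) = -4170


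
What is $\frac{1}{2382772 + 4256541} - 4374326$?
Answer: $- \frac{29042519478037}{6639313} \approx -4.3743 \cdot 10^{6}$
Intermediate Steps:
$\frac{1}{2382772 + 4256541} - 4374326 = \frac{1}{6639313} - 4374326 = - \frac{29042519478037}{6639313}$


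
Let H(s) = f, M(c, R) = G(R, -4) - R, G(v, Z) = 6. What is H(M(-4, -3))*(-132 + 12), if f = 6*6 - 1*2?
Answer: -4080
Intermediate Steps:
f = 34 (f = 36 - 2 = 34)
M(c, R) = 6 - R
H(s) = 34
H(M(-4, -3))*(-132 + 12) = 34*(-132 + 12) = 34*(-120) = -4080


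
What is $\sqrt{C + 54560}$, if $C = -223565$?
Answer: $i \sqrt{169005} \approx 411.1 i$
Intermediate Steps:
$\sqrt{C + 54560} = \sqrt{-223565 + 54560} = \sqrt{-169005} = i \sqrt{169005}$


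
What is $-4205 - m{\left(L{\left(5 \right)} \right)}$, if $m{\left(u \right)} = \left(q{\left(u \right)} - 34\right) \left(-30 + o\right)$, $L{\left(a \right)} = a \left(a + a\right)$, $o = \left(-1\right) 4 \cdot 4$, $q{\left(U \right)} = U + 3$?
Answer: $-3331$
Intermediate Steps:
$q{\left(U \right)} = 3 + U$
$o = -16$ ($o = \left(-4\right) 4 = -16$)
$L{\left(a \right)} = 2 a^{2}$ ($L{\left(a \right)} = a 2 a = 2 a^{2}$)
$m{\left(u \right)} = 1426 - 46 u$ ($m{\left(u \right)} = \left(\left(3 + u\right) - 34\right) \left(-30 - 16\right) = \left(-31 + u\right) \left(-46\right) = 1426 - 46 u$)
$-4205 - m{\left(L{\left(5 \right)} \right)} = -4205 - \left(1426 - 46 \cdot 2 \cdot 5^{2}\right) = -4205 - \left(1426 - 46 \cdot 2 \cdot 25\right) = -4205 - \left(1426 - 2300\right) = -4205 - -874 = -4205 + 874 = -3331$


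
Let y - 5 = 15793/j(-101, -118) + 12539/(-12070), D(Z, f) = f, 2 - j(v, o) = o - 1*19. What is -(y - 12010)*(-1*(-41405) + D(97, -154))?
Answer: 11592268905441/23630 ≈ 4.9057e+8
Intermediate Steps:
j(v, o) = 21 - o (j(v, o) = 2 - (o - 1*19) = 2 - (o - 19) = 2 - (-19 + o) = 2 + (19 - o) = 21 - o)
y = 197267239/1677730 (y = 5 + (15793/(21 - 1*(-118)) + 12539/(-12070)) = 5 + (15793/(21 + 118) + 12539*(-1/12070)) = 5 + (15793/139 - 12539/12070) = 5 + 188878589/1677730 = 197267239/1677730 ≈ 117.58)
-(y - 12010)*(-1*(-41405) + D(97, -154)) = -(197267239/1677730 - 12010)*(-1*(-41405) - 154) = -(-19952270061)*(41405 - 154)/1677730 = -(-19952270061)*41251/1677730 = -1*(-11592268905441/23630) = 11592268905441/23630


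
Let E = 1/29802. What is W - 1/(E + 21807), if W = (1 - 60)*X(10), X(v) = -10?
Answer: 383436377048/649892215 ≈ 590.00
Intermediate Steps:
E = 1/29802 ≈ 3.3555e-5
W = 590 (W = (1 - 60)*(-10) = -59*(-10) = 590)
W - 1/(E + 21807) = 590 - 1/(1/29802 + 21807) = 590 - 1/649892215/29802 = 590 - 1*29802/649892215 = 590 - 29802/649892215 = 383436377048/649892215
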